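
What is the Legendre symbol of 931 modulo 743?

1

(931/743)
  = (188/743)    [931 ≡ 188 mod 743]
  = (47/743)    [743 ≡ 7 mod 8 ⇒ (2/743)^2 = +1]
  = -(743/47)    [QR: both ≡ 3 mod 4, sign flips]
  = -(38/47)    [743 ≡ 38 mod 47]
  = -(19/47)    [47 ≡ 7 mod 8 ⇒ (2/47) = +1]
  = (47/19)    [QR: both ≡ 3 mod 4, sign flips]
  = (9/19)    [47 ≡ 9 mod 19]
  = (19/9)    [QR: 9 ≡ 1 mod 4, sign kept]
  = (1/9)    [19 ≡ 1 mod 9]
  = 1    [(1/9) = 1]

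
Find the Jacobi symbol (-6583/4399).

(-6583/4399)
  = -(6583/4399)    [4399 ≡ 3 mod 4 ⇒ (-1/4399) = -1]
  = -(2184/4399)    [6583 ≡ 2184 mod 4399]
  = -(273/4399)    [4399 ≡ 7 mod 8 ⇒ (2/4399)^3 = +1]
  = -(4399/273)    [QR: 273 ≡ 1 mod 4, sign kept]
  = -(31/273)    [4399 ≡ 31 mod 273]
  = -(273/31)    [QR: 273 ≡ 1 mod 4, sign kept]
  = -(25/31)    [273 ≡ 25 mod 31]
  = -(31/25)    [QR: 25 ≡ 1 mod 4, sign kept]
  = -(6/25)    [31 ≡ 6 mod 25]
  = -(3/25)    [25 ≡ 1 mod 8 ⇒ (2/25) = +1]
  = -(25/3)    [QR: 25 ≡ 1 mod 4, sign kept]
  = -(1/3)    [25 ≡ 1 mod 3]
  = -1    [(1/3) = 1]

-1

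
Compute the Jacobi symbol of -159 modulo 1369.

(-159/1369)
  = (1210/1369)    [-159 ≡ 1210 mod 1369]
  = (605/1369)    [1369 ≡ 1 mod 8 ⇒ (2/1369) = +1]
  = (1369/605)    [QR: 605 ≡ 1 mod 4, sign kept]
  = (159/605)    [1369 ≡ 159 mod 605]
  = (605/159)    [QR: 605 ≡ 1 mod 4, sign kept]
  = (128/159)    [605 ≡ 128 mod 159]
  = (1/159)    [159 ≡ 7 mod 8 ⇒ (2/159)^7 = +1]
  = 1    [(1/159) = 1]

1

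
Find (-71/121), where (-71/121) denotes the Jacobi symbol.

Reduce the numerator: -71 ≡ 50 (mod 121), so (-71/121) = (50/121).
Factor out 2: 50 = 2·25. Since 121 ≡ 1 (mod 8), (2/121) = +1. Now have (25/121).
25 ≡ 1 (mod 4), so quadratic reciprocity gives (25/121) = (121/25). Reduce: 121 ≡ 21 (mod 25). Now have (21/25).
21 ≡ 1 (mod 4), so quadratic reciprocity gives (21/25) = (25/21). Reduce: 25 ≡ 4 (mod 21). Now have (4/21).
Factor out 2: 4 = 2^2. Since 21 ≡ 5 (mod 8), (2/21) = -1, and (2/21)^2 = +1. Now have (1/21).
(1/21) = 1. Collecting the sign factors: 1.

1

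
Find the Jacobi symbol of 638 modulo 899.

0

Factor out 2: 638 = 2·319. Since 899 ≡ 3 (mod 8), (2|899) = -1. Now have -(319|899).
Both 319 ≡ 3 and 899 ≡ 3 (mod 4), so reciprocity gives (319|899) = -(899|319). Reduce: 899 ≡ 261 (mod 319). Now have (261|319).
261 ≡ 1 (mod 4), so quadratic reciprocity gives (261|319) = (319|261). Reduce: 319 ≡ 58 (mod 261). Now have (58|261).
Factor out 2: 58 = 2·29. Since 261 ≡ 5 (mod 8), (2|261) = -1. Now have -(29|261).
29 ≡ 1 (mod 4), so quadratic reciprocity gives (29|261) = (261|29). Reduce: 261 ≡ 0 (mod 29). Now have -(0|29).
The numerator is now 0 with denominator 29 > 1: the symbol is 0.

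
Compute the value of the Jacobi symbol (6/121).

Factor out 2: 6 = 2·3. Since 121 ≡ 1 (mod 8), (2/121) = +1. Now have (3/121).
121 ≡ 1 (mod 4), so quadratic reciprocity gives (3/121) = (121/3). Reduce: 121 ≡ 1 (mod 3). Now have (1/3).
(1/3) = 1. Collecting the sign factors: 1.

1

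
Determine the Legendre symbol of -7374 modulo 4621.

Pull out -1: (-7374|4621) = (-1|4621)·(7374|4621). Since 4621 ≡ 1 (mod 4), (-1|4621) = +1. Now have (7374|4621).
Reduce the numerator: 7374 ≡ 2753 (mod 4621), so (7374|4621) = (2753|4621).
2753 ≡ 1 (mod 4), so quadratic reciprocity gives (2753|4621) = (4621|2753). Reduce: 4621 ≡ 1868 (mod 2753). Now have (1868|2753).
Factor out 2: 1868 = 2^2·467. Since 2753 ≡ 1 (mod 8), (2|2753) = +1, and (2|2753)^2 = +1. Now have (467|2753).
2753 ≡ 1 (mod 4), so quadratic reciprocity gives (467|2753) = (2753|467). Reduce: 2753 ≡ 418 (mod 467). Now have (418|467).
Factor out 2: 418 = 2·209. Since 467 ≡ 3 (mod 8), (2|467) = -1. Now have -(209|467).
209 ≡ 1 (mod 4), so quadratic reciprocity gives (209|467) = (467|209). Reduce: 467 ≡ 49 (mod 209). Now have -(49|209).
49 ≡ 1 (mod 4), so quadratic reciprocity gives (49|209) = (209|49). Reduce: 209 ≡ 13 (mod 49). Now have -(13|49).
13 ≡ 1 (mod 4), so quadratic reciprocity gives (13|49) = (49|13). Reduce: 49 ≡ 10 (mod 13). Now have -(10|13).
Factor out 2: 10 = 2·5. Since 13 ≡ 5 (mod 8), (2|13) = -1. Now have (5|13).
5 ≡ 1 (mod 4), so quadratic reciprocity gives (5|13) = (13|5). Reduce: 13 ≡ 3 (mod 5). Now have (3|5).
5 ≡ 1 (mod 4), so quadratic reciprocity gives (3|5) = (5|3). Reduce: 5 ≡ 2 (mod 3). Now have (2|3).
Factor out 2: 2 = 2. Since 3 ≡ 3 (mod 8), (2|3) = -1. Now have -(1|3).
(1|3) = 1. Collecting the sign factors: -1.

-1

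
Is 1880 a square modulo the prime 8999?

yes

(1880/8999)
  = (235/8999)    [8999 ≡ 7 mod 8 ⇒ (2/8999)^3 = +1]
  = -(8999/235)    [QR: both ≡ 3 mod 4, sign flips]
  = -(69/235)    [8999 ≡ 69 mod 235]
  = -(235/69)    [QR: 69 ≡ 1 mod 4, sign kept]
  = -(28/69)    [235 ≡ 28 mod 69]
  = -(7/69)    [69 ≡ 5 mod 8 ⇒ (2/69)^2 = +1]
  = -(69/7)    [QR: 69 ≡ 1 mod 4, sign kept]
  = -(6/7)    [69 ≡ 6 mod 7]
  = -(3/7)    [7 ≡ 7 mod 8 ⇒ (2/7) = +1]
  = (7/3)    [QR: both ≡ 3 mod 4, sign flips]
  = (1/3)    [7 ≡ 1 mod 3]
  = 1    [(1/3) = 1]
(1880/8999) = 1, and 8999 is prime, so 1880 is a quadratic residue mod 8999.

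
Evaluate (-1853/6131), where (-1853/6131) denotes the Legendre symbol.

1

Reduce the numerator: -1853 ≡ 4278 (mod 6131), so (-1853/6131) = (4278/6131).
Factor out 2: 4278 = 2·2139. Since 6131 ≡ 3 (mod 8), (2/6131) = -1. Now have -(2139/6131).
Both 2139 ≡ 3 and 6131 ≡ 3 (mod 4), so reciprocity gives (2139/6131) = -(6131/2139). Reduce: 6131 ≡ 1853 (mod 2139). Now have (1853/2139).
1853 ≡ 1 (mod 4), so quadratic reciprocity gives (1853/2139) = (2139/1853). Reduce: 2139 ≡ 286 (mod 1853). Now have (286/1853).
Factor out 2: 286 = 2·143. Since 1853 ≡ 5 (mod 8), (2/1853) = -1. Now have -(143/1853).
1853 ≡ 1 (mod 4), so quadratic reciprocity gives (143/1853) = (1853/143). Reduce: 1853 ≡ 137 (mod 143). Now have -(137/143).
137 ≡ 1 (mod 4), so quadratic reciprocity gives (137/143) = (143/137). Reduce: 143 ≡ 6 (mod 137). Now have -(6/137).
Factor out 2: 6 = 2·3. Since 137 ≡ 1 (mod 8), (2/137) = +1. Now have -(3/137).
137 ≡ 1 (mod 4), so quadratic reciprocity gives (3/137) = (137/3). Reduce: 137 ≡ 2 (mod 3). Now have -(2/3).
Factor out 2: 2 = 2. Since 3 ≡ 3 (mod 8), (2/3) = -1. Now have (1/3).
(1/3) = 1. Collecting the sign factors: 1.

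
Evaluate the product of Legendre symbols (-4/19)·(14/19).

1

By multiplicativity, (-4·14/19) = (-4/19)·(14/19).
First factor (-4/19):
(-4/19)
  = (15/19)    [-4 ≡ 15 mod 19]
  = -(19/15)    [QR: both ≡ 3 mod 4, sign flips]
  = -(4/15)    [19 ≡ 4 mod 15]
  = -(1/15)    [15 ≡ 7 mod 8 ⇒ (2/15)^2 = +1]
  = -1    [(1/15) = 1]
Second factor (14/19):
(14/19)
  = -(7/19)    [19 ≡ 3 mod 8 ⇒ (2/19) = -1]
  = (19/7)    [QR: both ≡ 3 mod 4, sign flips]
  = (5/7)    [19 ≡ 5 mod 7]
  = (7/5)    [QR: 5 ≡ 1 mod 4, sign kept]
  = (2/5)    [7 ≡ 2 mod 5]
  = -(1/5)    [5 ≡ 5 mod 8 ⇒ (2/5) = -1]
  = -1    [(1/5) = 1]
Product: (-1)·(-1) = 1.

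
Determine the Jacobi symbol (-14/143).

Reduce the numerator: -14 ≡ 129 (mod 143), so (-14/143) = (129/143).
129 ≡ 1 (mod 4), so quadratic reciprocity gives (129/143) = (143/129). Reduce: 143 ≡ 14 (mod 129). Now have (14/129).
Factor out 2: 14 = 2·7. Since 129 ≡ 1 (mod 8), (2/129) = +1. Now have (7/129).
129 ≡ 1 (mod 4), so quadratic reciprocity gives (7/129) = (129/7). Reduce: 129 ≡ 3 (mod 7). Now have (3/7).
Both 3 ≡ 3 and 7 ≡ 3 (mod 4), so reciprocity gives (3/7) = -(7/3). Reduce: 7 ≡ 1 (mod 3). Now have -(1/3).
(1/3) = 1. Collecting the sign factors: -1.

-1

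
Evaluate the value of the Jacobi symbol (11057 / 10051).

-1

(11057 / 10051)
  = (1006 / 10051)    [11057 ≡ 1006 mod 10051]
  = -(503 / 10051)    [10051 ≡ 3 mod 8 ⇒ (2 / 10051) = -1]
  = (10051 / 503)    [QR: both ≡ 3 mod 4, sign flips]
  = (494 / 503)    [10051 ≡ 494 mod 503]
  = (247 / 503)    [503 ≡ 7 mod 8 ⇒ (2 / 503) = +1]
  = -(503 / 247)    [QR: both ≡ 3 mod 4, sign flips]
  = -(9 / 247)    [503 ≡ 9 mod 247]
  = -(247 / 9)    [QR: 9 ≡ 1 mod 4, sign kept]
  = -(4 / 9)    [247 ≡ 4 mod 9]
  = -(1 / 9)    [9 ≡ 1 mod 8 ⇒ (2 / 9)^2 = +1]
  = -1    [(1 / 9) = 1]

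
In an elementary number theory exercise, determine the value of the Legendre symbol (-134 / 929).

-1

Reduce the numerator: -134 ≡ 795 (mod 929), so (-134 / 929) = (795 / 929).
929 ≡ 1 (mod 4), so quadratic reciprocity gives (795 / 929) = (929 / 795). Reduce: 929 ≡ 134 (mod 795). Now have (134 / 795).
Factor out 2: 134 = 2·67. Since 795 ≡ 3 (mod 8), (2 / 795) = -1. Now have -(67 / 795).
Both 67 ≡ 3 and 795 ≡ 3 (mod 4), so reciprocity gives (67 / 795) = -(795 / 67). Reduce: 795 ≡ 58 (mod 67). Now have (58 / 67).
Factor out 2: 58 = 2·29. Since 67 ≡ 3 (mod 8), (2 / 67) = -1. Now have -(29 / 67).
29 ≡ 1 (mod 4), so quadratic reciprocity gives (29 / 67) = (67 / 29). Reduce: 67 ≡ 9 (mod 29). Now have -(9 / 29).
9 ≡ 1 (mod 4), so quadratic reciprocity gives (9 / 29) = (29 / 9). Reduce: 29 ≡ 2 (mod 9). Now have -(2 / 9).
Factor out 2: 2 = 2. Since 9 ≡ 1 (mod 8), (2 / 9) = +1. Now have -(1 / 9).
(1 / 9) = 1. Collecting the sign factors: -1.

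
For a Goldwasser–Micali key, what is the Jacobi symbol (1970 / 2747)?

Factor out 2: 1970 = 2·985. Since 2747 ≡ 3 (mod 8), (2 / 2747) = -1. Now have -(985 / 2747).
985 ≡ 1 (mod 4), so quadratic reciprocity gives (985 / 2747) = (2747 / 985). Reduce: 2747 ≡ 777 (mod 985). Now have -(777 / 985).
777 ≡ 1 (mod 4), so quadratic reciprocity gives (777 / 985) = (985 / 777). Reduce: 985 ≡ 208 (mod 777). Now have -(208 / 777).
Factor out 2: 208 = 2^4·13. Since 777 ≡ 1 (mod 8), (2 / 777) = +1, and (2 / 777)^4 = +1. Now have -(13 / 777).
13 ≡ 1 (mod 4), so quadratic reciprocity gives (13 / 777) = (777 / 13). Reduce: 777 ≡ 10 (mod 13). Now have -(10 / 13).
Factor out 2: 10 = 2·5. Since 13 ≡ 5 (mod 8), (2 / 13) = -1. Now have (5 / 13).
5 ≡ 1 (mod 4), so quadratic reciprocity gives (5 / 13) = (13 / 5). Reduce: 13 ≡ 3 (mod 5). Now have (3 / 5).
5 ≡ 1 (mod 4), so quadratic reciprocity gives (3 / 5) = (5 / 3). Reduce: 5 ≡ 2 (mod 3). Now have (2 / 3).
Factor out 2: 2 = 2. Since 3 ≡ 3 (mod 8), (2 / 3) = -1. Now have -(1 / 3).
(1 / 3) = 1. Collecting the sign factors: -1.

-1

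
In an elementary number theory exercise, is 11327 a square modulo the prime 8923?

yes

(11327/8923)
  = (2404/8923)    [11327 ≡ 2404 mod 8923]
  = (601/8923)    [8923 ≡ 3 mod 8 ⇒ (2/8923)^2 = +1]
  = (8923/601)    [QR: 601 ≡ 1 mod 4, sign kept]
  = (509/601)    [8923 ≡ 509 mod 601]
  = (601/509)    [QR: 509 ≡ 1 mod 4, sign kept]
  = (92/509)    [601 ≡ 92 mod 509]
  = (23/509)    [509 ≡ 5 mod 8 ⇒ (2/509)^2 = +1]
  = (509/23)    [QR: 509 ≡ 1 mod 4, sign kept]
  = (3/23)    [509 ≡ 3 mod 23]
  = -(23/3)    [QR: both ≡ 3 mod 4, sign flips]
  = -(2/3)    [23 ≡ 2 mod 3]
  = (1/3)    [3 ≡ 3 mod 8 ⇒ (2/3) = -1]
  = 1    [(1/3) = 1]
The Legendre symbol is 1, so x^2 ≡ 11327 (mod 8923) has solution.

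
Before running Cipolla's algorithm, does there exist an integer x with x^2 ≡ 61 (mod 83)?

61 ≡ 1 (mod 4), so quadratic reciprocity gives (61/83) = (83/61). Reduce: 83 ≡ 22 (mod 61). Now have (22/61).
Factor out 2: 22 = 2·11. Since 61 ≡ 5 (mod 8), (2/61) = -1. Now have -(11/61).
61 ≡ 1 (mod 4), so quadratic reciprocity gives (11/61) = (61/11). Reduce: 61 ≡ 6 (mod 11). Now have -(6/11).
Factor out 2: 6 = 2·3. Since 11 ≡ 3 (mod 8), (2/11) = -1. Now have (3/11).
Both 3 ≡ 3 and 11 ≡ 3 (mod 4), so reciprocity gives (3/11) = -(11/3). Reduce: 11 ≡ 2 (mod 3). Now have -(2/3).
Factor out 2: 2 = 2. Since 3 ≡ 3 (mod 8), (2/3) = -1. Now have (1/3).
(1/3) = 1. Collecting the sign factors: 1.
(61/83) = 1, and 83 is prime, so 61 is a quadratic residue mod 83.

yes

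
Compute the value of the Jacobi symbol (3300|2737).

1

(3300|2737)
  = (563|2737)    [3300 ≡ 563 mod 2737]
  = (2737|563)    [QR: 2737 ≡ 1 mod 4, sign kept]
  = (485|563)    [2737 ≡ 485 mod 563]
  = (563|485)    [QR: 485 ≡ 1 mod 4, sign kept]
  = (78|485)    [563 ≡ 78 mod 485]
  = -(39|485)    [485 ≡ 5 mod 8 ⇒ (2|485) = -1]
  = -(485|39)    [QR: 485 ≡ 1 mod 4, sign kept]
  = -(17|39)    [485 ≡ 17 mod 39]
  = -(39|17)    [QR: 17 ≡ 1 mod 4, sign kept]
  = -(5|17)    [39 ≡ 5 mod 17]
  = -(17|5)    [QR: 5 ≡ 1 mod 4, sign kept]
  = -(2|5)    [17 ≡ 2 mod 5]
  = (1|5)    [5 ≡ 5 mod 8 ⇒ (2|5) = -1]
  = 1    [(1|5) = 1]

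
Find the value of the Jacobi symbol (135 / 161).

-1

161 ≡ 1 (mod 4), so quadratic reciprocity gives (135 / 161) = (161 / 135). Reduce: 161 ≡ 26 (mod 135). Now have (26 / 135).
Factor out 2: 26 = 2·13. Since 135 ≡ 7 (mod 8), (2 / 135) = +1. Now have (13 / 135).
13 ≡ 1 (mod 4), so quadratic reciprocity gives (13 / 135) = (135 / 13). Reduce: 135 ≡ 5 (mod 13). Now have (5 / 13).
5 ≡ 1 (mod 4), so quadratic reciprocity gives (5 / 13) = (13 / 5). Reduce: 13 ≡ 3 (mod 5). Now have (3 / 5).
5 ≡ 1 (mod 4), so quadratic reciprocity gives (3 / 5) = (5 / 3). Reduce: 5 ≡ 2 (mod 3). Now have (2 / 3).
Factor out 2: 2 = 2. Since 3 ≡ 3 (mod 8), (2 / 3) = -1. Now have -(1 / 3).
(1 / 3) = 1. Collecting the sign factors: -1.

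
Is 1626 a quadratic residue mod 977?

(1626/977)
  = (649/977)    [1626 ≡ 649 mod 977]
  = (977/649)    [QR: 649 ≡ 1 mod 4, sign kept]
  = (328/649)    [977 ≡ 328 mod 649]
  = (41/649)    [649 ≡ 1 mod 8 ⇒ (2/649)^3 = +1]
  = (649/41)    [QR: 41 ≡ 1 mod 4, sign kept]
  = (34/41)    [649 ≡ 34 mod 41]
  = (17/41)    [41 ≡ 1 mod 8 ⇒ (2/41) = +1]
  = (41/17)    [QR: 17 ≡ 1 mod 4, sign kept]
  = (7/17)    [41 ≡ 7 mod 17]
  = (17/7)    [QR: 17 ≡ 1 mod 4, sign kept]
  = (3/7)    [17 ≡ 3 mod 7]
  = -(7/3)    [QR: both ≡ 3 mod 4, sign flips]
  = -(1/3)    [7 ≡ 1 mod 3]
  = -1    [(1/3) = 1]
The Legendre symbol is -1, so x^2 ≡ 1626 (mod 977) has no solution.

no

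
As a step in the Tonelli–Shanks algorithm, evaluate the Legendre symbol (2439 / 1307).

Reduce the numerator: 2439 ≡ 1132 (mod 1307), so (2439 / 1307) = (1132 / 1307).
Factor out 2: 1132 = 2^2·283. Since 1307 ≡ 3 (mod 8), (2 / 1307) = -1, and (2 / 1307)^2 = +1. Now have (283 / 1307).
Both 283 ≡ 3 and 1307 ≡ 3 (mod 4), so reciprocity gives (283 / 1307) = -(1307 / 283). Reduce: 1307 ≡ 175 (mod 283). Now have -(175 / 283).
Both 175 ≡ 3 and 283 ≡ 3 (mod 4), so reciprocity gives (175 / 283) = -(283 / 175). Reduce: 283 ≡ 108 (mod 175). Now have (108 / 175).
Factor out 2: 108 = 2^2·27. Since 175 ≡ 7 (mod 8), (2 / 175) = +1, and (2 / 175)^2 = +1. Now have (27 / 175).
Both 27 ≡ 3 and 175 ≡ 3 (mod 4), so reciprocity gives (27 / 175) = -(175 / 27). Reduce: 175 ≡ 13 (mod 27). Now have -(13 / 27).
13 ≡ 1 (mod 4), so quadratic reciprocity gives (13 / 27) = (27 / 13). Reduce: 27 ≡ 1 (mod 13). Now have -(1 / 13).
(1 / 13) = 1. Collecting the sign factors: -1.

-1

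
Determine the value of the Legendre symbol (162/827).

(162/827)
  = -(81/827)    [827 ≡ 3 mod 8 ⇒ (2/827) = -1]
  = -(827/81)    [QR: 81 ≡ 1 mod 4, sign kept]
  = -(17/81)    [827 ≡ 17 mod 81]
  = -(81/17)    [QR: 17 ≡ 1 mod 4, sign kept]
  = -(13/17)    [81 ≡ 13 mod 17]
  = -(17/13)    [QR: 13 ≡ 1 mod 4, sign kept]
  = -(4/13)    [17 ≡ 4 mod 13]
  = -(1/13)    [13 ≡ 5 mod 8 ⇒ (2/13)^2 = +1]
  = -1    [(1/13) = 1]

-1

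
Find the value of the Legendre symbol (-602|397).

Reduce the numerator: -602 ≡ 192 (mod 397), so (-602|397) = (192|397).
Factor out 2: 192 = 2^6·3. Since 397 ≡ 5 (mod 8), (2|397) = -1, and (2|397)^6 = +1. Now have (3|397).
397 ≡ 1 (mod 4), so quadratic reciprocity gives (3|397) = (397|3). Reduce: 397 ≡ 1 (mod 3). Now have (1|3).
(1|3) = 1. Collecting the sign factors: 1.

1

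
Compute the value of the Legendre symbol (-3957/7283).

1

Reduce the numerator: -3957 ≡ 3326 (mod 7283), so (-3957/7283) = (3326/7283).
Factor out 2: 3326 = 2·1663. Since 7283 ≡ 3 (mod 8), (2/7283) = -1. Now have -(1663/7283).
Both 1663 ≡ 3 and 7283 ≡ 3 (mod 4), so reciprocity gives (1663/7283) = -(7283/1663). Reduce: 7283 ≡ 631 (mod 1663). Now have (631/1663).
Both 631 ≡ 3 and 1663 ≡ 3 (mod 4), so reciprocity gives (631/1663) = -(1663/631). Reduce: 1663 ≡ 401 (mod 631). Now have -(401/631).
401 ≡ 1 (mod 4), so quadratic reciprocity gives (401/631) = (631/401). Reduce: 631 ≡ 230 (mod 401). Now have -(230/401).
Factor out 2: 230 = 2·115. Since 401 ≡ 1 (mod 8), (2/401) = +1. Now have -(115/401).
401 ≡ 1 (mod 4), so quadratic reciprocity gives (115/401) = (401/115). Reduce: 401 ≡ 56 (mod 115). Now have -(56/115).
Factor out 2: 56 = 2^3·7. Since 115 ≡ 3 (mod 8), (2/115) = -1, and (2/115)^3 = -1. Now have (7/115).
Both 7 ≡ 3 and 115 ≡ 3 (mod 4), so reciprocity gives (7/115) = -(115/7). Reduce: 115 ≡ 3 (mod 7). Now have -(3/7).
Both 3 ≡ 3 and 7 ≡ 3 (mod 4), so reciprocity gives (3/7) = -(7/3). Reduce: 7 ≡ 1 (mod 3). Now have (1/3).
(1/3) = 1. Collecting the sign factors: 1.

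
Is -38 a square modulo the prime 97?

(-38/97)
  = (38/97)    [97 ≡ 1 mod 4 ⇒ (-1/97) = +1]
  = (19/97)    [97 ≡ 1 mod 8 ⇒ (2/97) = +1]
  = (97/19)    [QR: 97 ≡ 1 mod 4, sign kept]
  = (2/19)    [97 ≡ 2 mod 19]
  = -(1/19)    [19 ≡ 3 mod 8 ⇒ (2/19) = -1]
  = -1    [(1/19) = 1]
(-38/97) = -1, and 97 is prime, so -38 is not a quadratic residue mod 97.

no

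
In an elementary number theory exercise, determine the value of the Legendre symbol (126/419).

-1

Factor out 2: 126 = 2·63. Since 419 ≡ 3 (mod 8), (2/419) = -1. Now have -(63/419).
Both 63 ≡ 3 and 419 ≡ 3 (mod 4), so reciprocity gives (63/419) = -(419/63). Reduce: 419 ≡ 41 (mod 63). Now have (41/63).
41 ≡ 1 (mod 4), so quadratic reciprocity gives (41/63) = (63/41). Reduce: 63 ≡ 22 (mod 41). Now have (22/41).
Factor out 2: 22 = 2·11. Since 41 ≡ 1 (mod 8), (2/41) = +1. Now have (11/41).
41 ≡ 1 (mod 4), so quadratic reciprocity gives (11/41) = (41/11). Reduce: 41 ≡ 8 (mod 11). Now have (8/11).
Factor out 2: 8 = 2^3. Since 11 ≡ 3 (mod 8), (2/11) = -1, and (2/11)^3 = -1. Now have -(1/11).
(1/11) = 1. Collecting the sign factors: -1.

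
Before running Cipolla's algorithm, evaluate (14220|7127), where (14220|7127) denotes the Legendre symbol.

(14220|7127)
  = (7093|7127)    [14220 ≡ 7093 mod 7127]
  = (7127|7093)    [QR: 7093 ≡ 1 mod 4, sign kept]
  = (34|7093)    [7127 ≡ 34 mod 7093]
  = -(17|7093)    [7093 ≡ 5 mod 8 ⇒ (2|7093) = -1]
  = -(7093|17)    [QR: 17 ≡ 1 mod 4, sign kept]
  = -(4|17)    [7093 ≡ 4 mod 17]
  = -(1|17)    [17 ≡ 1 mod 8 ⇒ (2|17)^2 = +1]
  = -1    [(1|17) = 1]

-1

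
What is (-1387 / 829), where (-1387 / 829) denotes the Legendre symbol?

Reduce the numerator: -1387 ≡ 271 (mod 829), so (-1387 / 829) = (271 / 829).
829 ≡ 1 (mod 4), so quadratic reciprocity gives (271 / 829) = (829 / 271). Reduce: 829 ≡ 16 (mod 271). Now have (16 / 271).
Factor out 2: 16 = 2^4. Since 271 ≡ 7 (mod 8), (2 / 271) = +1, and (2 / 271)^4 = +1. Now have (1 / 271).
(1 / 271) = 1. Collecting the sign factors: 1.

1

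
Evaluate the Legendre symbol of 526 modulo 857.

1

(526/857)
  = (263/857)    [857 ≡ 1 mod 8 ⇒ (2/857) = +1]
  = (857/263)    [QR: 857 ≡ 1 mod 4, sign kept]
  = (68/263)    [857 ≡ 68 mod 263]
  = (17/263)    [263 ≡ 7 mod 8 ⇒ (2/263)^2 = +1]
  = (263/17)    [QR: 17 ≡ 1 mod 4, sign kept]
  = (8/17)    [263 ≡ 8 mod 17]
  = (1/17)    [17 ≡ 1 mod 8 ⇒ (2/17)^3 = +1]
  = 1    [(1/17) = 1]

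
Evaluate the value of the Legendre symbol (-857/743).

-1

(-857/743)
  = -(857/743)    [743 ≡ 3 mod 4 ⇒ (-1/743) = -1]
  = -(114/743)    [857 ≡ 114 mod 743]
  = -(57/743)    [743 ≡ 7 mod 8 ⇒ (2/743) = +1]
  = -(743/57)    [QR: 57 ≡ 1 mod 4, sign kept]
  = -(2/57)    [743 ≡ 2 mod 57]
  = -(1/57)    [57 ≡ 1 mod 8 ⇒ (2/57) = +1]
  = -1    [(1/57) = 1]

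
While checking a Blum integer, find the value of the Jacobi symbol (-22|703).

-1

(-22|703)
  = -(22|703)    [703 ≡ 3 mod 4 ⇒ (-1|703) = -1]
  = -(11|703)    [703 ≡ 7 mod 8 ⇒ (2|703) = +1]
  = (703|11)    [QR: both ≡ 3 mod 4, sign flips]
  = (10|11)    [703 ≡ 10 mod 11]
  = -(5|11)    [11 ≡ 3 mod 8 ⇒ (2|11) = -1]
  = -(11|5)    [QR: 5 ≡ 1 mod 4, sign kept]
  = -(1|5)    [11 ≡ 1 mod 5]
  = -1    [(1|5) = 1]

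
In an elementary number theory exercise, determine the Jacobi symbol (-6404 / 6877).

-1

Pull out -1: (-6404 / 6877) = (-1 / 6877)·(6404 / 6877). Since 6877 ≡ 1 (mod 4), (-1 / 6877) = +1. Now have (6404 / 6877).
Factor out 2: 6404 = 2^2·1601. Since 6877 ≡ 5 (mod 8), (2 / 6877) = -1, and (2 / 6877)^2 = +1. Now have (1601 / 6877).
1601 ≡ 1 (mod 4), so quadratic reciprocity gives (1601 / 6877) = (6877 / 1601). Reduce: 6877 ≡ 473 (mod 1601). Now have (473 / 1601).
473 ≡ 1 (mod 4), so quadratic reciprocity gives (473 / 1601) = (1601 / 473). Reduce: 1601 ≡ 182 (mod 473). Now have (182 / 473).
Factor out 2: 182 = 2·91. Since 473 ≡ 1 (mod 8), (2 / 473) = +1. Now have (91 / 473).
473 ≡ 1 (mod 4), so quadratic reciprocity gives (91 / 473) = (473 / 91). Reduce: 473 ≡ 18 (mod 91). Now have (18 / 91).
Factor out 2: 18 = 2·9. Since 91 ≡ 3 (mod 8), (2 / 91) = -1. Now have -(9 / 91).
9 ≡ 1 (mod 4), so quadratic reciprocity gives (9 / 91) = (91 / 9). Reduce: 91 ≡ 1 (mod 9). Now have -(1 / 9).
(1 / 9) = 1. Collecting the sign factors: -1.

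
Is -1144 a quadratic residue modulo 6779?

Pull out -1: (-1144/6779) = (-1/6779)·(1144/6779). Since 6779 ≡ 3 (mod 4), (-1/6779) = -1. Now have -(1144/6779).
Factor out 2: 1144 = 2^3·143. Since 6779 ≡ 3 (mod 8), (2/6779) = -1, and (2/6779)^3 = -1. Now have (143/6779).
Both 143 ≡ 3 and 6779 ≡ 3 (mod 4), so reciprocity gives (143/6779) = -(6779/143). Reduce: 6779 ≡ 58 (mod 143). Now have -(58/143).
Factor out 2: 58 = 2·29. Since 143 ≡ 7 (mod 8), (2/143) = +1. Now have -(29/143).
29 ≡ 1 (mod 4), so quadratic reciprocity gives (29/143) = (143/29). Reduce: 143 ≡ 27 (mod 29). Now have -(27/29).
29 ≡ 1 (mod 4), so quadratic reciprocity gives (27/29) = (29/27). Reduce: 29 ≡ 2 (mod 27). Now have -(2/27).
Factor out 2: 2 = 2. Since 27 ≡ 3 (mod 8), (2/27) = -1. Now have (1/27).
(1/27) = 1. Collecting the sign factors: 1.
The Legendre symbol is 1, so x^2 ≡ -1144 (mod 6779) has solution.

yes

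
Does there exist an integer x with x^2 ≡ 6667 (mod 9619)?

(6667|9619)
  = -(9619|6667)    [QR: both ≡ 3 mod 4, sign flips]
  = -(2952|6667)    [9619 ≡ 2952 mod 6667]
  = (369|6667)    [6667 ≡ 3 mod 8 ⇒ (2|6667)^3 = -1]
  = (6667|369)    [QR: 369 ≡ 1 mod 4, sign kept]
  = (25|369)    [6667 ≡ 25 mod 369]
  = (369|25)    [QR: 25 ≡ 1 mod 4, sign kept]
  = (19|25)    [369 ≡ 19 mod 25]
  = (25|19)    [QR: 25 ≡ 1 mod 4, sign kept]
  = (6|19)    [25 ≡ 6 mod 19]
  = -(3|19)    [19 ≡ 3 mod 8 ⇒ (2|19) = -1]
  = (19|3)    [QR: both ≡ 3 mod 4, sign flips]
  = (1|3)    [19 ≡ 1 mod 3]
  = 1    [(1|3) = 1]
(6667|9619) = 1, and 9619 is prime, so 6667 is a quadratic residue mod 9619.

yes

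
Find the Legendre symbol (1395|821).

-1

(1395|821)
  = (574|821)    [1395 ≡ 574 mod 821]
  = -(287|821)    [821 ≡ 5 mod 8 ⇒ (2|821) = -1]
  = -(821|287)    [QR: 821 ≡ 1 mod 4, sign kept]
  = -(247|287)    [821 ≡ 247 mod 287]
  = (287|247)    [QR: both ≡ 3 mod 4, sign flips]
  = (40|247)    [287 ≡ 40 mod 247]
  = (5|247)    [247 ≡ 7 mod 8 ⇒ (2|247)^3 = +1]
  = (247|5)    [QR: 5 ≡ 1 mod 4, sign kept]
  = (2|5)    [247 ≡ 2 mod 5]
  = -(1|5)    [5 ≡ 5 mod 8 ⇒ (2|5) = -1]
  = -1    [(1|5) = 1]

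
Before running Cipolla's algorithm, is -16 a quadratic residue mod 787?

Pull out -1: (-16/787) = (-1/787)·(16/787). Since 787 ≡ 3 (mod 4), (-1/787) = -1. Now have -(16/787).
Factor out 2: 16 = 2^4. Since 787 ≡ 3 (mod 8), (2/787) = -1, and (2/787)^4 = +1. Now have -(1/787).
(1/787) = 1. Collecting the sign factors: -1.
The Legendre symbol is -1, so x^2 ≡ -16 (mod 787) has no solution.

no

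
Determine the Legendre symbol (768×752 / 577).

By multiplicativity, (768·752 / 577) = (768 / 577)·(752 / 577).
First factor (768 / 577):
(768 / 577)
  = (191 / 577)    [768 ≡ 191 mod 577]
  = (577 / 191)    [QR: 577 ≡ 1 mod 4, sign kept]
  = (4 / 191)    [577 ≡ 4 mod 191]
  = (1 / 191)    [191 ≡ 7 mod 8 ⇒ (2 / 191)^2 = +1]
  = 1    [(1 / 191) = 1]
Second factor (752 / 577):
(752 / 577)
  = (175 / 577)    [752 ≡ 175 mod 577]
  = (577 / 175)    [QR: 577 ≡ 1 mod 4, sign kept]
  = (52 / 175)    [577 ≡ 52 mod 175]
  = (13 / 175)    [175 ≡ 7 mod 8 ⇒ (2 / 175)^2 = +1]
  = (175 / 13)    [QR: 13 ≡ 1 mod 4, sign kept]
  = (6 / 13)    [175 ≡ 6 mod 13]
  = -(3 / 13)    [13 ≡ 5 mod 8 ⇒ (2 / 13) = -1]
  = -(13 / 3)    [QR: 13 ≡ 1 mod 4, sign kept]
  = -(1 / 3)    [13 ≡ 1 mod 3]
  = -1    [(1 / 3) = 1]
Product: (1)·(-1) = -1.

-1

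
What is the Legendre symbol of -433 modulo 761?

Reduce the numerator: -433 ≡ 328 (mod 761), so (-433|761) = (328|761).
Factor out 2: 328 = 2^3·41. Since 761 ≡ 1 (mod 8), (2|761) = +1, and (2|761)^3 = +1. Now have (41|761).
41 ≡ 1 (mod 4), so quadratic reciprocity gives (41|761) = (761|41). Reduce: 761 ≡ 23 (mod 41). Now have (23|41).
41 ≡ 1 (mod 4), so quadratic reciprocity gives (23|41) = (41|23). Reduce: 41 ≡ 18 (mod 23). Now have (18|23).
Factor out 2: 18 = 2·9. Since 23 ≡ 7 (mod 8), (2|23) = +1. Now have (9|23).
9 ≡ 1 (mod 4), so quadratic reciprocity gives (9|23) = (23|9). Reduce: 23 ≡ 5 (mod 9). Now have (5|9).
5 ≡ 1 (mod 4), so quadratic reciprocity gives (5|9) = (9|5). Reduce: 9 ≡ 4 (mod 5). Now have (4|5).
Factor out 2: 4 = 2^2. Since 5 ≡ 5 (mod 8), (2|5) = -1, and (2|5)^2 = +1. Now have (1|5).
(1|5) = 1. Collecting the sign factors: 1.

1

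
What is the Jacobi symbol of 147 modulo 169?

1

(147|169)
  = (169|147)    [QR: 169 ≡ 1 mod 4, sign kept]
  = (22|147)    [169 ≡ 22 mod 147]
  = -(11|147)    [147 ≡ 3 mod 8 ⇒ (2|147) = -1]
  = (147|11)    [QR: both ≡ 3 mod 4, sign flips]
  = (4|11)    [147 ≡ 4 mod 11]
  = (1|11)    [11 ≡ 3 mod 8 ⇒ (2|11)^2 = +1]
  = 1    [(1|11) = 1]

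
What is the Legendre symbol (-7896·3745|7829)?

-1

By multiplicativity, (-7896·3745|7829) = (-7896|7829)·(3745|7829).
First factor (-7896|7829):
(-7896|7829)
  = (7762|7829)    [-7896 ≡ 7762 mod 7829]
  = -(3881|7829)    [7829 ≡ 5 mod 8 ⇒ (2|7829) = -1]
  = -(7829|3881)    [QR: 3881 ≡ 1 mod 4, sign kept]
  = -(67|3881)    [7829 ≡ 67 mod 3881]
  = -(3881|67)    [QR: 3881 ≡ 1 mod 4, sign kept]
  = -(62|67)    [3881 ≡ 62 mod 67]
  = (31|67)    [67 ≡ 3 mod 8 ⇒ (2|67) = -1]
  = -(67|31)    [QR: both ≡ 3 mod 4, sign flips]
  = -(5|31)    [67 ≡ 5 mod 31]
  = -(31|5)    [QR: 5 ≡ 1 mod 4, sign kept]
  = -(1|5)    [31 ≡ 1 mod 5]
  = -1    [(1|5) = 1]
Second factor (3745|7829):
(3745|7829)
  = (7829|3745)    [QR: 3745 ≡ 1 mod 4, sign kept]
  = (339|3745)    [7829 ≡ 339 mod 3745]
  = (3745|339)    [QR: 3745 ≡ 1 mod 4, sign kept]
  = (16|339)    [3745 ≡ 16 mod 339]
  = (1|339)    [339 ≡ 3 mod 8 ⇒ (2|339)^4 = +1]
  = 1    [(1|339) = 1]
Product: (-1)·(1) = -1.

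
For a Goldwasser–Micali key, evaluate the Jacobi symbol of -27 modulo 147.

0

Reduce the numerator: -27 ≡ 120 (mod 147), so (-27|147) = (120|147).
Factor out 2: 120 = 2^3·15. Since 147 ≡ 3 (mod 8), (2|147) = -1, and (2|147)^3 = -1. Now have -(15|147).
Both 15 ≡ 3 and 147 ≡ 3 (mod 4), so reciprocity gives (15|147) = -(147|15). Reduce: 147 ≡ 12 (mod 15). Now have (12|15).
Factor out 2: 12 = 2^2·3. Since 15 ≡ 7 (mod 8), (2|15) = +1, and (2|15)^2 = +1. Now have (3|15).
Both 3 ≡ 3 and 15 ≡ 3 (mod 4), so reciprocity gives (3|15) = -(15|3). Reduce: 15 ≡ 0 (mod 3). Now have -(0|3).
The numerator is now 0 with denominator 3 > 1: the symbol is 0.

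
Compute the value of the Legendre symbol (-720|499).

-1

Pull out -1: (-720|499) = (-1|499)·(720|499). Since 499 ≡ 3 (mod 4), (-1|499) = -1. Now have -(720|499).
Reduce the numerator: 720 ≡ 221 (mod 499), so (720|499) = (221|499).
221 ≡ 1 (mod 4), so quadratic reciprocity gives (221|499) = (499|221). Reduce: 499 ≡ 57 (mod 221). Now have -(57|221).
57 ≡ 1 (mod 4), so quadratic reciprocity gives (57|221) = (221|57). Reduce: 221 ≡ 50 (mod 57). Now have -(50|57).
Factor out 2: 50 = 2·25. Since 57 ≡ 1 (mod 8), (2|57) = +1. Now have -(25|57).
25 ≡ 1 (mod 4), so quadratic reciprocity gives (25|57) = (57|25). Reduce: 57 ≡ 7 (mod 25). Now have -(7|25).
25 ≡ 1 (mod 4), so quadratic reciprocity gives (7|25) = (25|7). Reduce: 25 ≡ 4 (mod 7). Now have -(4|7).
Factor out 2: 4 = 2^2. Since 7 ≡ 7 (mod 8), (2|7) = +1, and (2|7)^2 = +1. Now have -(1|7).
(1|7) = 1. Collecting the sign factors: -1.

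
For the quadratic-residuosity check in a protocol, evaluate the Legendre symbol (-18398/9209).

1

(-18398/9209)
  = (20/9209)    [-18398 ≡ 20 mod 9209]
  = (5/9209)    [9209 ≡ 1 mod 8 ⇒ (2/9209)^2 = +1]
  = (9209/5)    [QR: 5 ≡ 1 mod 4, sign kept]
  = (4/5)    [9209 ≡ 4 mod 5]
  = (1/5)    [5 ≡ 5 mod 8 ⇒ (2/5)^2 = +1]
  = 1    [(1/5) = 1]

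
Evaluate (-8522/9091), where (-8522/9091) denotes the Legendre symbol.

(-8522/9091)
  = (569/9091)    [-8522 ≡ 569 mod 9091]
  = (9091/569)    [QR: 569 ≡ 1 mod 4, sign kept]
  = (556/569)    [9091 ≡ 556 mod 569]
  = (139/569)    [569 ≡ 1 mod 8 ⇒ (2/569)^2 = +1]
  = (569/139)    [QR: 569 ≡ 1 mod 4, sign kept]
  = (13/139)    [569 ≡ 13 mod 139]
  = (139/13)    [QR: 13 ≡ 1 mod 4, sign kept]
  = (9/13)    [139 ≡ 9 mod 13]
  = (13/9)    [QR: 9 ≡ 1 mod 4, sign kept]
  = (4/9)    [13 ≡ 4 mod 9]
  = (1/9)    [9 ≡ 1 mod 8 ⇒ (2/9)^2 = +1]
  = 1    [(1/9) = 1]

1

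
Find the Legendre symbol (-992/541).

Reduce the numerator: -992 ≡ 90 (mod 541), so (-992/541) = (90/541).
Factor out 2: 90 = 2·45. Since 541 ≡ 5 (mod 8), (2/541) = -1. Now have -(45/541).
45 ≡ 1 (mod 4), so quadratic reciprocity gives (45/541) = (541/45). Reduce: 541 ≡ 1 (mod 45). Now have -(1/45).
(1/45) = 1. Collecting the sign factors: -1.

-1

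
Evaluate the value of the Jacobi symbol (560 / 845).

0

Factor out 2: 560 = 2^4·35. Since 845 ≡ 5 (mod 8), (2 / 845) = -1, and (2 / 845)^4 = +1. Now have (35 / 845).
845 ≡ 1 (mod 4), so quadratic reciprocity gives (35 / 845) = (845 / 35). Reduce: 845 ≡ 5 (mod 35). Now have (5 / 35).
5 ≡ 1 (mod 4), so quadratic reciprocity gives (5 / 35) = (35 / 5). Reduce: 35 ≡ 0 (mod 5). Now have (0 / 5).
The numerator is now 0 with denominator 5 > 1: the symbol is 0.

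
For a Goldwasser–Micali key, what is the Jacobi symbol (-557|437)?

Reduce the numerator: -557 ≡ 317 (mod 437), so (-557|437) = (317|437).
317 ≡ 1 (mod 4), so quadratic reciprocity gives (317|437) = (437|317). Reduce: 437 ≡ 120 (mod 317). Now have (120|317).
Factor out 2: 120 = 2^3·15. Since 317 ≡ 5 (mod 8), (2|317) = -1, and (2|317)^3 = -1. Now have -(15|317).
317 ≡ 1 (mod 4), so quadratic reciprocity gives (15|317) = (317|15). Reduce: 317 ≡ 2 (mod 15). Now have -(2|15).
Factor out 2: 2 = 2. Since 15 ≡ 7 (mod 8), (2|15) = +1. Now have -(1|15).
(1|15) = 1. Collecting the sign factors: -1.

-1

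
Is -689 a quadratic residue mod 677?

no

Reduce the numerator: -689 ≡ 665 (mod 677), so (-689|677) = (665|677).
665 ≡ 1 (mod 4), so quadratic reciprocity gives (665|677) = (677|665). Reduce: 677 ≡ 12 (mod 665). Now have (12|665).
Factor out 2: 12 = 2^2·3. Since 665 ≡ 1 (mod 8), (2|665) = +1, and (2|665)^2 = +1. Now have (3|665).
665 ≡ 1 (mod 4), so quadratic reciprocity gives (3|665) = (665|3). Reduce: 665 ≡ 2 (mod 3). Now have (2|3).
Factor out 2: 2 = 2. Since 3 ≡ 3 (mod 8), (2|3) = -1. Now have -(1|3).
(1|3) = 1. Collecting the sign factors: -1.
(-689|677) = -1, and 677 is prime, so -689 is not a quadratic residue mod 677.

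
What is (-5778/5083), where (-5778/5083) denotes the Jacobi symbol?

(-5778/5083)
  = -(5778/5083)    [5083 ≡ 3 mod 4 ⇒ (-1/5083) = -1]
  = -(695/5083)    [5778 ≡ 695 mod 5083]
  = (5083/695)    [QR: both ≡ 3 mod 4, sign flips]
  = (218/695)    [5083 ≡ 218 mod 695]
  = (109/695)    [695 ≡ 7 mod 8 ⇒ (2/695) = +1]
  = (695/109)    [QR: 109 ≡ 1 mod 4, sign kept]
  = (41/109)    [695 ≡ 41 mod 109]
  = (109/41)    [QR: 41 ≡ 1 mod 4, sign kept]
  = (27/41)    [109 ≡ 27 mod 41]
  = (41/27)    [QR: 41 ≡ 1 mod 4, sign kept]
  = (14/27)    [41 ≡ 14 mod 27]
  = -(7/27)    [27 ≡ 3 mod 8 ⇒ (2/27) = -1]
  = (27/7)    [QR: both ≡ 3 mod 4, sign flips]
  = (6/7)    [27 ≡ 6 mod 7]
  = (3/7)    [7 ≡ 7 mod 8 ⇒ (2/7) = +1]
  = -(7/3)    [QR: both ≡ 3 mod 4, sign flips]
  = -(1/3)    [7 ≡ 1 mod 3]
  = -1    [(1/3) = 1]

-1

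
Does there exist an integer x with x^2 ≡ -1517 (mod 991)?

no

(-1517/991)
  = (465/991)    [-1517 ≡ 465 mod 991]
  = (991/465)    [QR: 465 ≡ 1 mod 4, sign kept]
  = (61/465)    [991 ≡ 61 mod 465]
  = (465/61)    [QR: 61 ≡ 1 mod 4, sign kept]
  = (38/61)    [465 ≡ 38 mod 61]
  = -(19/61)    [61 ≡ 5 mod 8 ⇒ (2/61) = -1]
  = -(61/19)    [QR: 61 ≡ 1 mod 4, sign kept]
  = -(4/19)    [61 ≡ 4 mod 19]
  = -(1/19)    [19 ≡ 3 mod 8 ⇒ (2/19)^2 = +1]
  = -1    [(1/19) = 1]
The Legendre symbol is -1, so x^2 ≡ -1517 (mod 991) has no solution.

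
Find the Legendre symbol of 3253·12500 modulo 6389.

1

By multiplicativity, (3253·12500/6389) = (3253/6389)·(12500/6389).
First factor (3253/6389):
(3253/6389)
  = (6389/3253)    [QR: 3253 ≡ 1 mod 4, sign kept]
  = (3136/3253)    [6389 ≡ 3136 mod 3253]
  = (49/3253)    [3253 ≡ 5 mod 8 ⇒ (2/3253)^6 = +1]
  = (3253/49)    [QR: 49 ≡ 1 mod 4, sign kept]
  = (19/49)    [3253 ≡ 19 mod 49]
  = (49/19)    [QR: 49 ≡ 1 mod 4, sign kept]
  = (11/19)    [49 ≡ 11 mod 19]
  = -(19/11)    [QR: both ≡ 3 mod 4, sign flips]
  = -(8/11)    [19 ≡ 8 mod 11]
  = (1/11)    [11 ≡ 3 mod 8 ⇒ (2/11)^3 = -1]
  = 1    [(1/11) = 1]
Second factor (12500/6389):
(12500/6389)
  = (6111/6389)    [12500 ≡ 6111 mod 6389]
  = (6389/6111)    [QR: 6389 ≡ 1 mod 4, sign kept]
  = (278/6111)    [6389 ≡ 278 mod 6111]
  = (139/6111)    [6111 ≡ 7 mod 8 ⇒ (2/6111) = +1]
  = -(6111/139)    [QR: both ≡ 3 mod 4, sign flips]
  = -(134/139)    [6111 ≡ 134 mod 139]
  = (67/139)    [139 ≡ 3 mod 8 ⇒ (2/139) = -1]
  = -(139/67)    [QR: both ≡ 3 mod 4, sign flips]
  = -(5/67)    [139 ≡ 5 mod 67]
  = -(67/5)    [QR: 5 ≡ 1 mod 4, sign kept]
  = -(2/5)    [67 ≡ 2 mod 5]
  = (1/5)    [5 ≡ 5 mod 8 ⇒ (2/5) = -1]
  = 1    [(1/5) = 1]
Product: (1)·(1) = 1.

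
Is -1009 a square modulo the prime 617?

Pull out -1: (-1009/617) = (-1/617)·(1009/617). Since 617 ≡ 1 (mod 4), (-1/617) = +1. Now have (1009/617).
Reduce the numerator: 1009 ≡ 392 (mod 617), so (1009/617) = (392/617).
Factor out 2: 392 = 2^3·49. Since 617 ≡ 1 (mod 8), (2/617) = +1, and (2/617)^3 = +1. Now have (49/617).
49 ≡ 1 (mod 4), so quadratic reciprocity gives (49/617) = (617/49). Reduce: 617 ≡ 29 (mod 49). Now have (29/49).
29 ≡ 1 (mod 4), so quadratic reciprocity gives (29/49) = (49/29). Reduce: 49 ≡ 20 (mod 29). Now have (20/29).
Factor out 2: 20 = 2^2·5. Since 29 ≡ 5 (mod 8), (2/29) = -1, and (2/29)^2 = +1. Now have (5/29).
5 ≡ 1 (mod 4), so quadratic reciprocity gives (5/29) = (29/5). Reduce: 29 ≡ 4 (mod 5). Now have (4/5).
Factor out 2: 4 = 2^2. Since 5 ≡ 5 (mod 8), (2/5) = -1, and (2/5)^2 = +1. Now have (1/5).
(1/5) = 1. Collecting the sign factors: 1.
The Legendre symbol is 1, so x^2 ≡ -1009 (mod 617) has solution.

yes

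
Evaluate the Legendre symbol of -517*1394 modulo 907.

By multiplicativity, (-517·1394/907) = (-517/907)·(1394/907).
First factor (-517/907):
(-517/907)
  = (390/907)    [-517 ≡ 390 mod 907]
  = -(195/907)    [907 ≡ 3 mod 8 ⇒ (2/907) = -1]
  = (907/195)    [QR: both ≡ 3 mod 4, sign flips]
  = (127/195)    [907 ≡ 127 mod 195]
  = -(195/127)    [QR: both ≡ 3 mod 4, sign flips]
  = -(68/127)    [195 ≡ 68 mod 127]
  = -(17/127)    [127 ≡ 7 mod 8 ⇒ (2/127)^2 = +1]
  = -(127/17)    [QR: 17 ≡ 1 mod 4, sign kept]
  = -(8/17)    [127 ≡ 8 mod 17]
  = -(1/17)    [17 ≡ 1 mod 8 ⇒ (2/17)^3 = +1]
  = -1    [(1/17) = 1]
Second factor (1394/907):
(1394/907)
  = (487/907)    [1394 ≡ 487 mod 907]
  = -(907/487)    [QR: both ≡ 3 mod 4, sign flips]
  = -(420/487)    [907 ≡ 420 mod 487]
  = -(105/487)    [487 ≡ 7 mod 8 ⇒ (2/487)^2 = +1]
  = -(487/105)    [QR: 105 ≡ 1 mod 4, sign kept]
  = -(67/105)    [487 ≡ 67 mod 105]
  = -(105/67)    [QR: 105 ≡ 1 mod 4, sign kept]
  = -(38/67)    [105 ≡ 38 mod 67]
  = (19/67)    [67 ≡ 3 mod 8 ⇒ (2/67) = -1]
  = -(67/19)    [QR: both ≡ 3 mod 4, sign flips]
  = -(10/19)    [67 ≡ 10 mod 19]
  = (5/19)    [19 ≡ 3 mod 8 ⇒ (2/19) = -1]
  = (19/5)    [QR: 5 ≡ 1 mod 4, sign kept]
  = (4/5)    [19 ≡ 4 mod 5]
  = (1/5)    [5 ≡ 5 mod 8 ⇒ (2/5)^2 = +1]
  = 1    [(1/5) = 1]
Product: (-1)·(1) = -1.

-1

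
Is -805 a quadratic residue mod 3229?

yes

Reduce the numerator: -805 ≡ 2424 (mod 3229), so (-805/3229) = (2424/3229).
Factor out 2: 2424 = 2^3·303. Since 3229 ≡ 5 (mod 8), (2/3229) = -1, and (2/3229)^3 = -1. Now have -(303/3229).
3229 ≡ 1 (mod 4), so quadratic reciprocity gives (303/3229) = (3229/303). Reduce: 3229 ≡ 199 (mod 303). Now have -(199/303).
Both 199 ≡ 3 and 303 ≡ 3 (mod 4), so reciprocity gives (199/303) = -(303/199). Reduce: 303 ≡ 104 (mod 199). Now have (104/199).
Factor out 2: 104 = 2^3·13. Since 199 ≡ 7 (mod 8), (2/199) = +1, and (2/199)^3 = +1. Now have (13/199).
13 ≡ 1 (mod 4), so quadratic reciprocity gives (13/199) = (199/13). Reduce: 199 ≡ 4 (mod 13). Now have (4/13).
Factor out 2: 4 = 2^2. Since 13 ≡ 5 (mod 8), (2/13) = -1, and (2/13)^2 = +1. Now have (1/13).
(1/13) = 1. Collecting the sign factors: 1.
(-805/3229) = 1, and 3229 is prime, so -805 is a quadratic residue mod 3229.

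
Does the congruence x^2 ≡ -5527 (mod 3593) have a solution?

Reduce the numerator: -5527 ≡ 1659 (mod 3593), so (-5527/3593) = (1659/3593).
3593 ≡ 1 (mod 4), so quadratic reciprocity gives (1659/3593) = (3593/1659). Reduce: 3593 ≡ 275 (mod 1659). Now have (275/1659).
Both 275 ≡ 3 and 1659 ≡ 3 (mod 4), so reciprocity gives (275/1659) = -(1659/275). Reduce: 1659 ≡ 9 (mod 275). Now have -(9/275).
9 ≡ 1 (mod 4), so quadratic reciprocity gives (9/275) = (275/9). Reduce: 275 ≡ 5 (mod 9). Now have -(5/9).
5 ≡ 1 (mod 4), so quadratic reciprocity gives (5/9) = (9/5). Reduce: 9 ≡ 4 (mod 5). Now have -(4/5).
Factor out 2: 4 = 2^2. Since 5 ≡ 5 (mod 8), (2/5) = -1, and (2/5)^2 = +1. Now have -(1/5).
(1/5) = 1. Collecting the sign factors: -1.
The Legendre symbol is -1, so x^2 ≡ -5527 (mod 3593) has no solution.

no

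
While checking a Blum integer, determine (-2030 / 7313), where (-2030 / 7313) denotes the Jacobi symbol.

1

(-2030 / 7313)
  = (5283 / 7313)    [-2030 ≡ 5283 mod 7313]
  = (7313 / 5283)    [QR: 7313 ≡ 1 mod 4, sign kept]
  = (2030 / 5283)    [7313 ≡ 2030 mod 5283]
  = -(1015 / 5283)    [5283 ≡ 3 mod 8 ⇒ (2 / 5283) = -1]
  = (5283 / 1015)    [QR: both ≡ 3 mod 4, sign flips]
  = (208 / 1015)    [5283 ≡ 208 mod 1015]
  = (13 / 1015)    [1015 ≡ 7 mod 8 ⇒ (2 / 1015)^4 = +1]
  = (1015 / 13)    [QR: 13 ≡ 1 mod 4, sign kept]
  = (1 / 13)    [1015 ≡ 1 mod 13]
  = 1    [(1 / 13) = 1]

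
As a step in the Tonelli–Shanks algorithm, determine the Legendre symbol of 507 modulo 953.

-1

(507/953)
  = (953/507)    [QR: 953 ≡ 1 mod 4, sign kept]
  = (446/507)    [953 ≡ 446 mod 507]
  = -(223/507)    [507 ≡ 3 mod 8 ⇒ (2/507) = -1]
  = (507/223)    [QR: both ≡ 3 mod 4, sign flips]
  = (61/223)    [507 ≡ 61 mod 223]
  = (223/61)    [QR: 61 ≡ 1 mod 4, sign kept]
  = (40/61)    [223 ≡ 40 mod 61]
  = -(5/61)    [61 ≡ 5 mod 8 ⇒ (2/61)^3 = -1]
  = -(61/5)    [QR: 5 ≡ 1 mod 4, sign kept]
  = -(1/5)    [61 ≡ 1 mod 5]
  = -1    [(1/5) = 1]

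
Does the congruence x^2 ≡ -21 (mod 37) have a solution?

yes

Reduce the numerator: -21 ≡ 16 (mod 37), so (-21|37) = (16|37).
Factor out 2: 16 = 2^4. Since 37 ≡ 5 (mod 8), (2|37) = -1, and (2|37)^4 = +1. Now have (1|37).
(1|37) = 1. Collecting the sign factors: 1.
The Legendre symbol is 1, so x^2 ≡ -21 (mod 37) has solution.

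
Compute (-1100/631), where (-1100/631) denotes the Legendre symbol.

1

Reduce the numerator: -1100 ≡ 162 (mod 631), so (-1100/631) = (162/631).
Factor out 2: 162 = 2·81. Since 631 ≡ 7 (mod 8), (2/631) = +1. Now have (81/631).
81 ≡ 1 (mod 4), so quadratic reciprocity gives (81/631) = (631/81). Reduce: 631 ≡ 64 (mod 81). Now have (64/81).
Factor out 2: 64 = 2^6. Since 81 ≡ 1 (mod 8), (2/81) = +1, and (2/81)^6 = +1. Now have (1/81).
(1/81) = 1. Collecting the sign factors: 1.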